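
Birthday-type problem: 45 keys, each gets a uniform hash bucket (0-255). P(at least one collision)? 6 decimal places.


P(all different) = prod((256-i)/256 for i=0..44) = 0.016358
P(at least one match) = 1 - 0.016358 = 0.983642

0.983642


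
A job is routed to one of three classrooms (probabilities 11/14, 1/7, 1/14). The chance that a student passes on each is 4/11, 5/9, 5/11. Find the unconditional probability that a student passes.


P(A) = P(A|B1)P(B1) + P(A|B2)P(B2) + P(A|B3)P(B3)
= 4/11*11/14 + 5/9*1/7 + 5/11*1/14
= 2/7 + 5/63 + 5/154 = 551/1386

551/1386


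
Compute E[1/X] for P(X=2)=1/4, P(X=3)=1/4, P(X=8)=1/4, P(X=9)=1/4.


E[1/X] = sum(g(x)*P(x))
= 1/2*1/4 + 1/3*1/4 + 1/8*1/4 + 1/9*1/4
= 77/288

77/288


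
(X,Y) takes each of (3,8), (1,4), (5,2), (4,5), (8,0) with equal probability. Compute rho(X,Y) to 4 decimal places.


Cov(X,Y) = -4.3600, Var(X) = 5.3600, Var(Y) = 7.3600
rho = Cov/(sqrt(VarX)*sqrt(VarY)) = -0.6942

-0.6942


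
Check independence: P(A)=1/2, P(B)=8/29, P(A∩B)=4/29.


P(A)*P(B) = 1/2*8/29 = 4/29
P(A∩B) = 4/29, which equals P(A)P(B), so independent

Yes, A and B are independent


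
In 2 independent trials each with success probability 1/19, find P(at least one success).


P(at least one) = 1 - P(none)
P(none) = (1 - 1/19)^2 = (18/19)^2 = 324/361
P(at least one) = 1 - 324/361 = 37/361

37/361


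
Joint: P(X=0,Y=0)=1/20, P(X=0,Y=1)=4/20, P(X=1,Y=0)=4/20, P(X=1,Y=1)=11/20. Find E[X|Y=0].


P(Y=0) = 5/20
E[X|Y=0] = (0*1 + 1*4)/5 = 4/5

4/5


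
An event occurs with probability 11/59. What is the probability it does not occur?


P(A') = 1 - P(A) = 1 - 11/59 = 48/59

48/59


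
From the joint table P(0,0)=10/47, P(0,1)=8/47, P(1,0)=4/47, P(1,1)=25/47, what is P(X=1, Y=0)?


Read from table: P(X=1, Y=0) = 4/47

4/47


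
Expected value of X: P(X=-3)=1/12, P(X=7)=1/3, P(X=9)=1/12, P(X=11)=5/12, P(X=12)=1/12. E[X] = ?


E[X] = sum(x * P(x))
= -3*1/12 + 7*1/3 + 9*1/12 + 11*5/12 + 12*1/12
= 101/12

101/12


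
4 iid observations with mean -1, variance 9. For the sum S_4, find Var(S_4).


By independence, Var(S_n) = n*Var(X_1) = 4*9 = 36

36


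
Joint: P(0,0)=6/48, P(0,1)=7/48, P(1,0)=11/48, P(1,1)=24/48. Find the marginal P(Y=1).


P(Y=1) = P(0,1)+P(1,1) = 7/48 + 24/48 = 31/48

31/48


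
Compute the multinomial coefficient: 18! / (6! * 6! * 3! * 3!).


18! = 6402373705728000
Denominator: 6!=720 * 6!=720 * 3!=6 * 3!=6
Coefficient = 6402373705728000 / 18662400 = 343062720

343062720


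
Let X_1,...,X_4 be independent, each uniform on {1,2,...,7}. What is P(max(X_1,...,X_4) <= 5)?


P(max <= 5) = P(all X_i <= 5) = (P(X_1 <= 5))^4
= (5/7)^4 = 625/2401

625/2401


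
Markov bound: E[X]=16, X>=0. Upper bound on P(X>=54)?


Markov: P(X >= a) <= E[X]/a
P(X >= 54) <= 16/54 = 8/27

8/27


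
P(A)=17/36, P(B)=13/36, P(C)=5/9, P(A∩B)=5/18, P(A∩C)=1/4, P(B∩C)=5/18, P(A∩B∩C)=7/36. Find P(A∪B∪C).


P(A∪B∪C) = P(A)+P(B)+P(C) - P(AB)-P(AC)-P(BC) + P(ABC)
= 17/36+13/36+5/9 - 5/18-1/4-5/18 + 7/36
= 7/9

7/9


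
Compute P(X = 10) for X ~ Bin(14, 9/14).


P(X=10) = C(14,10) * p^10 * (1-p)^4
= 1001 * 3486784401/289254654976 * 625/38416
= 311631355839375/1587429546508288

311631355839375/1587429546508288


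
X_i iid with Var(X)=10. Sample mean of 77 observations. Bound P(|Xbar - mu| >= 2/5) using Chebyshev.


Var(Xbar) = Var(X)/n = 10/77
Chebyshev: P(|Xbar-mu| >= 2/5) <= Var(Xbar)/(2/5)^2 = (10/77)/(4/25) = 125/154

125/154


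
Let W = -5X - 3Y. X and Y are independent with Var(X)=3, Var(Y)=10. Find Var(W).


Independence => Cov(X,Y)=0
Var(-5X - 3Y) = (-5)^2*Var(X) + (-3)^2*Var(Y)
= 25*3 + 9*10 = 165

165


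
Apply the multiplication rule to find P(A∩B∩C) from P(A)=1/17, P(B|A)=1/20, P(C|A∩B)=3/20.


P(A∩B∩C) = P(A) * P(B|A) * P(C|A∩B)
= 1/17 * 1/20 * 3/20
= 1/340 * 3/20 = 3/6800

3/6800


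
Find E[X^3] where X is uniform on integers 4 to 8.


E[X^3] = (1/5) * sum(x^3 for x=4..8)
= 1260/5 = 252

252


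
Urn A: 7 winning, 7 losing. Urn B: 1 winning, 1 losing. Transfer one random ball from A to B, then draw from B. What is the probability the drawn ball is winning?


P(transfer winning) = 7/14 = 1/2; P(transfer losing) = 1/2
If winning transferred: Urn II has 2 winning of 3, so P(winning|winning moved) = 2/3
If losing transferred: Urn II has 1 winning of 3, so P(winning|losing moved) = 1/3
By total probability: P(winning) = 1/2*2/3 + 1/2*1/3 = 1/2

1/2


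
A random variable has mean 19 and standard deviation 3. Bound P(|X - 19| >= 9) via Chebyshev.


k = 9/3 = 3
Chebyshev: P(|X-mu| >= k*sigma) <= 1/k^2 = 1/3^2 = 1/9

1/9


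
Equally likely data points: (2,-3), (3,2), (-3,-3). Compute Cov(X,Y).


E[X]=2/3, E[Y]=-4/3, E[XY]=3
Cov(X,Y) = E[XY] - E[X]E[Y] = 3 - 2/3*-4/3 = 35/9

35/9


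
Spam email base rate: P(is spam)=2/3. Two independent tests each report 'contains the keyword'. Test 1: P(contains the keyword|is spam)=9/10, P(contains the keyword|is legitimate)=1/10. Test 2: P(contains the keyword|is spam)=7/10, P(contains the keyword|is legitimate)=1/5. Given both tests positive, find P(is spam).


After test 1: P(+) = 9/10*2/3 + 1/10*1/3 = 19/30
P(B|+) = (3/5)/(19/30) = 18/19
After test 2 (use post1 as new prior): P(+) = 7/10*18/19 + 1/5*1/19 = 64/95
P(B|+,+) = (63/95)/(64/95) = 63/64

63/64


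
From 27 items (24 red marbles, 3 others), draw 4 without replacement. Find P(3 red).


P(X=3) = C(24,3)*C(3,1) / C(27,4)
= 2024*3 / 17550
= 6072/17550 = 1012/2925

1012/2925


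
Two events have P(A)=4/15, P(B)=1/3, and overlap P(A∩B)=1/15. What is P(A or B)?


P(A∪B) = P(A) + P(B) - P(A∩B)
= 4/15 + 1/3 - 1/15 = 8/15

8/15


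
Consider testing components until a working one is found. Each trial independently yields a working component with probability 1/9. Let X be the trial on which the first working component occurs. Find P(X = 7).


P(X=7) = (1-p)^6 * p = (8/9)^6 * 1/9
= 262144/531441 * 1/9 = 262144/4782969

262144/4782969


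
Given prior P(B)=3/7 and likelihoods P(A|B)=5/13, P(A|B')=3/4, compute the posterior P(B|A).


P(A) = P(A|B)P(B) + P(A|B')P(B') = 5/13*3/7 + 3/4*4/7 = 54/91
P(B|A) = P(A|B)P(B)/P(A) = (15/91)/(54/91) = 5/18

5/18


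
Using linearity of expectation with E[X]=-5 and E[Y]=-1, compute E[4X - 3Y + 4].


E[4X - 3Y + 4] = 4*E[X] - 3*E[Y] + 4
= (4)*(-5) + (-3)*(-1) + (4)
= -20 + 3 + 4 = -13

-13


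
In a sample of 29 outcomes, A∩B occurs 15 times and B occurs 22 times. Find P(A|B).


P(A|B) = P(A∩B)/P(B) = (15/29)/(22/29) = 15/22

15/22


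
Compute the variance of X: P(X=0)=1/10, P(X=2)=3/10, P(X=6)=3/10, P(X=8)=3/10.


E[X] = 24/5, E[X^2] = 156/5
Var(X) = E[X^2] - (E[X])^2 = 156/5 - (24/5)^2 = 204/25

204/25


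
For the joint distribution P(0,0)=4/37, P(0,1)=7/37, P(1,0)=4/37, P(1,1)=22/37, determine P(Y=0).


P(Y=0) = P(0,0)+P(1,0) = 4/37 + 4/37 = 8/37

8/37


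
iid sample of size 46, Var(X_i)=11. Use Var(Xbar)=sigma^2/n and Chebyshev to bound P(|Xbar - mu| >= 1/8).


Var(Xbar) = Var(X)/n = 11/46
Chebyshev: P(|Xbar-mu| >= 1/8) <= Var(Xbar)/(1/8)^2 = (11/46)/(1/64) = 352/23
Bound exceeds 1, so trivial bound: 1

1


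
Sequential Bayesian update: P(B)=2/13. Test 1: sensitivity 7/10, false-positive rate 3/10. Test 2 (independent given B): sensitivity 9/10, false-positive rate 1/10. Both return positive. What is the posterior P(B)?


After test 1: P(+) = 7/10*2/13 + 3/10*11/13 = 47/130
P(B|+) = (7/65)/(47/130) = 14/47
After test 2 (use post1 as new prior): P(+) = 9/10*14/47 + 1/10*33/47 = 159/470
P(B|+,+) = (63/235)/(159/470) = 42/53

42/53


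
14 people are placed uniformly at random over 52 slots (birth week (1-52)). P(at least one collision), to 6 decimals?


P(all different) = prod((52-i)/52 for i=0..13) = 0.145909
P(at least one match) = 1 - 0.145909 = 0.854091

0.854091


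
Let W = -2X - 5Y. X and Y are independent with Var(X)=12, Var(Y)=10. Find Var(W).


Independence => Cov(X,Y)=0
Var(-2X - 5Y) = (-2)^2*Var(X) + (-5)^2*Var(Y)
= 4*12 + 25*10 = 298

298


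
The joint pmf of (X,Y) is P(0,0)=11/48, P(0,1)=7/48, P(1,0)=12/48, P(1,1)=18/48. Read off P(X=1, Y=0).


Read from table: P(X=1, Y=0) = 12/48 = 1/4

1/4


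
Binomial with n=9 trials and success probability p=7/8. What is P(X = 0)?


P(X=0) = C(9,0) * p^0 * (1-p)^9
= 1 * 1 * 1/134217728
= 1/134217728

1/134217728


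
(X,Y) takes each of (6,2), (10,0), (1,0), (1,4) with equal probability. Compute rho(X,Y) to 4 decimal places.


Cov(X,Y) = -2.7500, Var(X) = 14.2500, Var(Y) = 2.7500
rho = Cov/(sqrt(VarX)*sqrt(VarY)) = -0.4393

-0.4393


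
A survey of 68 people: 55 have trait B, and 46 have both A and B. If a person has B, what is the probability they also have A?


P(A|B) = P(A∩B)/P(B) = (46/68)/(55/68) = 46/55

46/55


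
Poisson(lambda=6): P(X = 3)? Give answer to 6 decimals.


P(X=3) = e^(-6) * 6^3 / 3!
≈ 0.002478752177 * 216 / 6
≈ 0.089235

0.089235


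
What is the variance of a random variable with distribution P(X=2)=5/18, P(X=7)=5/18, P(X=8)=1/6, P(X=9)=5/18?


E[X] = 19/3, E[X^2] = 431/9
Var(X) = E[X^2] - (E[X])^2 = 431/9 - (19/3)^2 = 70/9

70/9


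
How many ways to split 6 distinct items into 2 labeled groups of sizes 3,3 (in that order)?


6! = 720
Denominator: 3!=6 * 3!=6
Coefficient = 720 / 36 = 20

20


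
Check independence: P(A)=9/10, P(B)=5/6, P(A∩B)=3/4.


P(A)*P(B) = 9/10*5/6 = 3/4
P(A∩B) = 3/4, which equals P(A)P(B), so independent

Yes, A and B are independent


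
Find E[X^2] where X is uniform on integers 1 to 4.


E[X^2] = (1/4) * sum(x^2 for x=1..4)
= 30/4 = 15/2

15/2


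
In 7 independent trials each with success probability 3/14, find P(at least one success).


P(at least one) = 1 - P(none)
P(none) = (1 - 3/14)^7 = (11/14)^7 = 19487171/105413504
P(at least one) = 1 - 19487171/105413504 = 85926333/105413504

85926333/105413504


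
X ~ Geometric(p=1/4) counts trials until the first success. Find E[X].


For geometric (trials until first success), E[X] = 1/p = 1/(1/4) = 4

4


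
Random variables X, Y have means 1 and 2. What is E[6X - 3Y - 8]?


E[6X - 3Y - 8] = 6*E[X] - 3*E[Y] - 8
= (6)*(1) + (-3)*(2) + (-8)
= 6 - 6 - 8 = -8

-8


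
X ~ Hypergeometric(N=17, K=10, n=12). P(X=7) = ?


P(X=7) = C(10,7)*C(7,5) / C(17,12)
= 120*21 / 6188
= 2520/6188 = 90/221

90/221


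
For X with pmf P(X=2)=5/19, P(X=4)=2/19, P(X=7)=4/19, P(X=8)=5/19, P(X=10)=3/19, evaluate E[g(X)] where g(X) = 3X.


E[3X] = sum(g(x)*P(x))
= 6*5/19 + 12*2/19 + 21*4/19 + 24*5/19 + 30*3/19
= 348/19

348/19


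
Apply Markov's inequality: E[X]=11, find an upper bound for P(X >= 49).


Markov: P(X >= a) <= E[X]/a
P(X >= 49) <= 11/49

11/49


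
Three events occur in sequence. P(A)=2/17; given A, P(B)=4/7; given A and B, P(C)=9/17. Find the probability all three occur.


P(A∩B∩C) = P(A) * P(B|A) * P(C|A∩B)
= 2/17 * 4/7 * 9/17
= 8/119 * 9/17 = 72/2023

72/2023


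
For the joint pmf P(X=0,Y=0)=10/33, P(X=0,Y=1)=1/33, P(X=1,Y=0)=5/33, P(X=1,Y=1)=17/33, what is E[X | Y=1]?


P(Y=1) = 18/33
E[X|Y=1] = (0*1 + 1*17)/18 = 17/18

17/18


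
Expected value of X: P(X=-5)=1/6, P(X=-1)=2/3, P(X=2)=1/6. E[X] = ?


E[X] = sum(x * P(x))
= -5*1/6 - 1*2/3 + 2*1/6
= -7/6

-7/6


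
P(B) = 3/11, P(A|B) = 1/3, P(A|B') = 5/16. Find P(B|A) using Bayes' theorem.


P(A) = P(A|B)P(B) + P(A|B')P(B') = 1/3*3/11 + 5/16*8/11 = 7/22
P(B|A) = P(A|B)P(B)/P(A) = (1/11)/(7/22) = 2/7

2/7


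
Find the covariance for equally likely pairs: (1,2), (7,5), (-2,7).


E[X]=2, E[Y]=14/3, E[XY]=23/3
Cov(X,Y) = E[XY] - E[X]E[Y] = 23/3 - 2*14/3 = -5/3

-5/3


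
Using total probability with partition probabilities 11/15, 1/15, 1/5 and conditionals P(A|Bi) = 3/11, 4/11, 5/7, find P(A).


P(A) = P(A|B1)P(B1) + P(A|B2)P(B2) + P(A|B3)P(B3)
= 3/11*11/15 + 4/11*1/15 + 5/7*1/5
= 1/5 + 4/165 + 1/7 = 424/1155

424/1155


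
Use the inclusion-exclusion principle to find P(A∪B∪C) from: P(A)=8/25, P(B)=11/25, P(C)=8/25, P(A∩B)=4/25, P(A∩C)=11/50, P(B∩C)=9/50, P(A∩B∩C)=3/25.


P(A∪B∪C) = P(A)+P(B)+P(C) - P(AB)-P(AC)-P(BC) + P(ABC)
= 8/25+11/25+8/25 - 4/25-11/50-9/50 + 3/25
= 16/25

16/25


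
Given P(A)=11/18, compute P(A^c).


P(A') = 1 - P(A) = 1 - 11/18 = 7/18

7/18


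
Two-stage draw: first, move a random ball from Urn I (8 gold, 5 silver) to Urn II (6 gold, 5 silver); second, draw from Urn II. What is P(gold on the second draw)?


P(transfer gold) = 8/13; P(transfer silver) = 5/13
If gold transferred: Urn II has 7 gold of 12, so P(gold|gold moved) = 7/12
If silver transferred: Urn II has 6 gold of 12, so P(gold|silver moved) = 1/2
By total probability: P(gold) = 8/13*7/12 + 5/13*1/2 = 43/78

43/78


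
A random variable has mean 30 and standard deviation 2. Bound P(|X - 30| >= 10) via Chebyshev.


k = 10/2 = 5
Chebyshev: P(|X-mu| >= k*sigma) <= 1/k^2 = 1/5^2 = 1/25

1/25


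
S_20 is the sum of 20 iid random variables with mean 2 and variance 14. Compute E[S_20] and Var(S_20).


E[S_n] = n*mu = 20*2 = 40
Var(S_n) = n*sigma^2 = 20*14 = 280

E[S_20]=40, Var(S_20)=280


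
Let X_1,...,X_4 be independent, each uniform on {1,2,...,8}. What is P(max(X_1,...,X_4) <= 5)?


P(max <= 5) = P(all X_i <= 5) = (P(X_1 <= 5))^4
= (5/8)^4 = 625/4096

625/4096


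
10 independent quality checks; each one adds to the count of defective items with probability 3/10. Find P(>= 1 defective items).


P(at least one) = 1 - P(none)
P(none) = (1 - 3/10)^10 = (7/10)^10 = 282475249/10000000000
P(at least one) = 1 - 282475249/10000000000 = 9717524751/10000000000

9717524751/10000000000


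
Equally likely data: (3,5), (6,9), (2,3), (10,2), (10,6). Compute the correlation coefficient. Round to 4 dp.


Cov(X,Y) = 0.0000, Var(X) = 11.3600, Var(Y) = 6.0000
rho = Cov/(sqrt(VarX)*sqrt(VarY)) = 0.0000

0.0000


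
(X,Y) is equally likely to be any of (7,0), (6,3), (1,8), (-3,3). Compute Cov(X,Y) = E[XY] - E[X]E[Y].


E[X]=11/4, E[Y]=7/2, E[XY]=17/4
Cov(X,Y) = E[XY] - E[X]E[Y] = 17/4 - 11/4*7/2 = -43/8

-43/8


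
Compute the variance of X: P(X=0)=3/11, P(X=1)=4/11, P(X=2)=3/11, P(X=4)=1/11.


E[X] = 14/11, E[X^2] = 32/11
Var(X) = E[X^2] - (E[X])^2 = 32/11 - (14/11)^2 = 156/121

156/121


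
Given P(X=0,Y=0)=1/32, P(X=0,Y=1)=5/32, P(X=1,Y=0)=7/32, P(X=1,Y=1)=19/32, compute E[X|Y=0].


P(Y=0) = 8/32
E[X|Y=0] = (0*1 + 1*7)/8 = 7/8

7/8


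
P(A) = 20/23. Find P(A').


P(A') = 1 - P(A) = 1 - 20/23 = 3/23

3/23


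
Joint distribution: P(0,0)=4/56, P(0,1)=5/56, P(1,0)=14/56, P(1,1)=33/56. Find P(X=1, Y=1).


Read from table: P(X=1, Y=1) = 33/56

33/56


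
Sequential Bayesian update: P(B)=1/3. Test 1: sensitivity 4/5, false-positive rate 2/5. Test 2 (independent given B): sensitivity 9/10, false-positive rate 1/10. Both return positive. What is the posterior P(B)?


After test 1: P(+) = 4/5*1/3 + 2/5*2/3 = 8/15
P(B|+) = (4/15)/(8/15) = 1/2
After test 2 (use post1 as new prior): P(+) = 9/10*1/2 + 1/10*1/2 = 1/2
P(B|+,+) = (9/20)/(1/2) = 9/10

9/10


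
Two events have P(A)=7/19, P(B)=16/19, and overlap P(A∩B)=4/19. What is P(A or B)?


P(A∪B) = P(A) + P(B) - P(A∩B)
= 7/19 + 16/19 - 4/19 = 1

1


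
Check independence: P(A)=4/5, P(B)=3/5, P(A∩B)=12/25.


P(A)*P(B) = 4/5*3/5 = 12/25
P(A∩B) = 12/25, which equals P(A)P(B), so independent

Yes, A and B are independent


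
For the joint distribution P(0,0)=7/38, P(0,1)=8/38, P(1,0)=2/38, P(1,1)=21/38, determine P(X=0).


P(X=0) = P(0,0)+P(0,1) = 7/38 + 8/38 = 15/38

15/38


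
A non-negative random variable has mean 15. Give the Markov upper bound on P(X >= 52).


Markov: P(X >= a) <= E[X]/a
P(X >= 52) <= 15/52

15/52


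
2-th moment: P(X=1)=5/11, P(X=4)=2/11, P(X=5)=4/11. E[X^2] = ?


E[X^2] = sum(x^2 * P(x))
= 1*5/11 + 16*2/11 + 25*4/11
= 137/11

137/11


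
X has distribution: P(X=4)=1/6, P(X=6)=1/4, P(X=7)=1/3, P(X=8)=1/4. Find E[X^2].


E[X^2] = sum(g(x)*P(x))
= 16*1/6 + 36*1/4 + 49*1/3 + 64*1/4
= 44

44


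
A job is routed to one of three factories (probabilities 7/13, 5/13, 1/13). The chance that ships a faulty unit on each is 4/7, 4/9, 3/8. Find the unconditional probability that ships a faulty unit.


P(A) = P(A|B1)P(B1) + P(A|B2)P(B2) + P(A|B3)P(B3)
= 4/7*7/13 + 4/9*5/13 + 3/8*1/13
= 4/13 + 20/117 + 3/104 = 475/936

475/936


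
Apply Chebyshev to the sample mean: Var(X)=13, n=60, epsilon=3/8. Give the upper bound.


Var(Xbar) = Var(X)/n = 13/60
Chebyshev: P(|Xbar-mu| >= 3/8) <= Var(Xbar)/(3/8)^2 = (13/60)/(9/64) = 208/135
Bound exceeds 1, so trivial bound: 1

1


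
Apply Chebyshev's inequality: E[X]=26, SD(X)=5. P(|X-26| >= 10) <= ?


k = 10/5 = 2
Chebyshev: P(|X-mu| >= k*sigma) <= 1/k^2 = 1/2^2 = 1/4

1/4


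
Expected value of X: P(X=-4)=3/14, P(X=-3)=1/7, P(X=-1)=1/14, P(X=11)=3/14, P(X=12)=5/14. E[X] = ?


E[X] = sum(x * P(x))
= -4*3/14 - 3*1/7 - 1*1/14 + 11*3/14 + 12*5/14
= 37/7

37/7


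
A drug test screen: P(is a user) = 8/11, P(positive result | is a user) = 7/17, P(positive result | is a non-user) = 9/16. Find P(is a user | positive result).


P(A) = P(A|B)P(B) + P(A|B')P(B') = 7/17*8/11 + 9/16*3/11 = 1355/2992
P(B|A) = P(A|B)P(B)/P(A) = (56/187)/(1355/2992) = 896/1355

896/1355


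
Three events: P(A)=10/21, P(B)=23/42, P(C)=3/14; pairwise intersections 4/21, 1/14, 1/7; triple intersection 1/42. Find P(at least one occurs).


P(A∪B∪C) = P(A)+P(B)+P(C) - P(AB)-P(AC)-P(BC) + P(ABC)
= 10/21+23/42+3/14 - 4/21-1/14-1/7 + 1/42
= 6/7

6/7


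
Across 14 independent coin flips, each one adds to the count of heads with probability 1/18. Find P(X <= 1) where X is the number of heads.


P(X<=1) = P(X=0) + P(X=1)
= 168377826559400929/374813367582081024 + 69332046230341559/187406683791040512
= 307041919020084047/374813367582081024

307041919020084047/374813367582081024


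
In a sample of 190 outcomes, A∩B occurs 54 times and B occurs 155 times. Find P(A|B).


P(A|B) = P(A∩B)/P(B) = (54/190)/(155/190) = 54/155

54/155


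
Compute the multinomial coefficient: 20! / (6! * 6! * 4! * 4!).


20! = 2432902008176640000
Denominator: 6!=720 * 6!=720 * 4!=24 * 4!=24
Coefficient = 2432902008176640000 / 298598400 = 8147739600

8147739600


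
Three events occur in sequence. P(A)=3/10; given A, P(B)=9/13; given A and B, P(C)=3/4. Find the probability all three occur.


P(A∩B∩C) = P(A) * P(B|A) * P(C|A∩B)
= 3/10 * 9/13 * 3/4
= 27/130 * 3/4 = 81/520

81/520


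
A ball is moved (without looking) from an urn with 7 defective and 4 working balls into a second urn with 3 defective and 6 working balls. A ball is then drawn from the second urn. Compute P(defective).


P(transfer defective) = 7/11; P(transfer working) = 4/11
If defective transferred: Urn II has 4 defective of 10, so P(defective|defective moved) = 2/5
If working transferred: Urn II has 3 defective of 10, so P(defective|working moved) = 3/10
By total probability: P(defective) = 7/11*2/5 + 4/11*3/10 = 4/11

4/11


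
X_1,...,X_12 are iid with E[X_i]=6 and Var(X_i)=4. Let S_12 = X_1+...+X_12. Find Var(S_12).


By independence, Var(S_n) = n*Var(X_1) = 12*4 = 48

48


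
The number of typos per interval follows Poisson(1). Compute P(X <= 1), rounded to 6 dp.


P(X<=1) = e^(-1)*1^0/0! + e^(-1)*1^1/1!
≈ 0.3678794412 + 0.3678794412
= 0.7357588824
≈ 0.735759

0.735759


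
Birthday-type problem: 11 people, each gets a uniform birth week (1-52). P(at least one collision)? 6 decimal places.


P(all different) = prod((52-i)/52 for i=0..10) = 0.320762
P(at least one match) = 1 - 0.320762 = 0.679238

0.679238


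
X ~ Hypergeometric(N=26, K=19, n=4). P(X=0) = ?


P(X=0) = C(19,0)*C(7,4) / C(26,4)
= 1*35 / 14950
= 35/14950 = 7/2990

7/2990


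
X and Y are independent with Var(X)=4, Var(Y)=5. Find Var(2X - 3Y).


Independence => Cov(X,Y)=0
Var(2X - 3Y) = 2^2*Var(X) + (-3)^2*Var(Y)
= 4*4 + 9*5 = 61

61


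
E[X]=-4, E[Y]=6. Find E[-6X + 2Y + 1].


E[-6X + 2Y + 1] = -6*E[X] + 2*E[Y] + 1
= (-6)*(-4) + (2)*(6) + (1)
= 24 + 12 + 1 = 37

37


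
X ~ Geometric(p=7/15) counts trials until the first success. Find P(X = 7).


P(X=7) = (1-p)^6 * p = (8/15)^6 * 7/15
= 262144/11390625 * 7/15 = 1835008/170859375

1835008/170859375


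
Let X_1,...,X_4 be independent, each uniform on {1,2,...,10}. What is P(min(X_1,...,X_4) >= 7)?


P(min >= 7) = P(all X_i >= 7) = (P(X_1 >= 7))^4
= (4/10)^4 = (2/5)^4 = 16/625

16/625


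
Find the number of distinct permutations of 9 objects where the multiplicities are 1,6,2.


9! = 362880
Denominator: 1!=1 * 6!=720 * 2!=2
Coefficient = 362880 / 1440 = 252

252


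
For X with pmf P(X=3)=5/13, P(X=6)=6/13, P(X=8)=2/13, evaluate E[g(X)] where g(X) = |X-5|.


E[|X-5|] = sum(g(x)*P(x))
= 2*5/13 + 1*6/13 + 3*2/13
= 22/13

22/13


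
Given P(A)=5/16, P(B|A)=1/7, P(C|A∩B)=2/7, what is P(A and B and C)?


P(A∩B∩C) = P(A) * P(B|A) * P(C|A∩B)
= 5/16 * 1/7 * 2/7
= 5/112 * 2/7 = 5/392

5/392


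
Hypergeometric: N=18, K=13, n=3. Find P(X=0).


P(X=0) = C(13,0)*C(5,3) / C(18,3)
= 1*10 / 816
= 10/816 = 5/408

5/408


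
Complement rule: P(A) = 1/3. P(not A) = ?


P(A') = 1 - P(A) = 1 - 1/3 = 2/3

2/3


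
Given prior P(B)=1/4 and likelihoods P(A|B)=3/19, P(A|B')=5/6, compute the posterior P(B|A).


P(A) = P(A|B)P(B) + P(A|B')P(B') = 3/19*1/4 + 5/6*3/4 = 101/152
P(B|A) = P(A|B)P(B)/P(A) = (3/76)/(101/152) = 6/101

6/101


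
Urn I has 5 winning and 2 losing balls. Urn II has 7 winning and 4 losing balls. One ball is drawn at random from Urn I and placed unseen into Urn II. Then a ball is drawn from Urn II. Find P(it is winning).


P(transfer winning) = 5/7; P(transfer losing) = 2/7
If winning transferred: Urn II has 8 winning of 12, so P(winning|winning moved) = 2/3
If losing transferred: Urn II has 7 winning of 12, so P(winning|losing moved) = 7/12
By total probability: P(winning) = 5/7*2/3 + 2/7*7/12 = 9/14

9/14


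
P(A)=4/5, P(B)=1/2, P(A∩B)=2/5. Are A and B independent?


P(A)*P(B) = 4/5*1/2 = 2/5
P(A∩B) = 2/5, which equals P(A)P(B), so independent

Yes, A and B are independent


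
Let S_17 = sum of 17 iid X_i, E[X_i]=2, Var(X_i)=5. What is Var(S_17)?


By independence, Var(S_n) = n*Var(X_1) = 17*5 = 85

85


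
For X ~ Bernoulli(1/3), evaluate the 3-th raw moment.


For Bernoulli: X in {0,1}
E[X^3] = 0^3*(1-1/3) + 1^3*1/3 = 1/3

1/3


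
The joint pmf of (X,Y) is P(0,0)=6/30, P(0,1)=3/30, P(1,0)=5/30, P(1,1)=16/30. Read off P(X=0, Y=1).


Read from table: P(X=0, Y=1) = 3/30 = 1/10

1/10


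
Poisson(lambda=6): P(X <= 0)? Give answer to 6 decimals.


P(X<=0) = e^(-6)*6^0/0!
≈ 0.0024787522
≈ 0.002479

0.002479


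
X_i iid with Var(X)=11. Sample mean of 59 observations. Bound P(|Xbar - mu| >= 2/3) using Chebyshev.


Var(Xbar) = Var(X)/n = 11/59
Chebyshev: P(|Xbar-mu| >= 2/3) <= Var(Xbar)/(2/3)^2 = (11/59)/(4/9) = 99/236

99/236


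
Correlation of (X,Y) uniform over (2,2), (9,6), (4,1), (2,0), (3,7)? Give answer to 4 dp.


Cov(X,Y) = 3.8000, Var(X) = 6.8000, Var(Y) = 7.7600
rho = Cov/(sqrt(VarX)*sqrt(VarY)) = 0.5231

0.5231


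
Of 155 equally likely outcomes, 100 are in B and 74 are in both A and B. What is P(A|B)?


P(A|B) = P(A∩B)/P(B) = (74/155)/(100/155) = 74/100 = 37/50

37/50


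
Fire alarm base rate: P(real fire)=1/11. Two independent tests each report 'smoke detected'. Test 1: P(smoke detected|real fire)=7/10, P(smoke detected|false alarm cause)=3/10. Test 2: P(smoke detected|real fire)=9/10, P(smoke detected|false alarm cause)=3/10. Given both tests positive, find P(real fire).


After test 1: P(+) = 7/10*1/11 + 3/10*10/11 = 37/110
P(B|+) = (7/110)/(37/110) = 7/37
After test 2 (use post1 as new prior): P(+) = 9/10*7/37 + 3/10*30/37 = 153/370
P(B|+,+) = (63/370)/(153/370) = 7/17

7/17


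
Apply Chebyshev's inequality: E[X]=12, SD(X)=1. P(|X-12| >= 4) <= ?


k = 4/1 = 4
Chebyshev: P(|X-mu| >= k*sigma) <= 1/k^2 = 1/4^2 = 1/16

1/16


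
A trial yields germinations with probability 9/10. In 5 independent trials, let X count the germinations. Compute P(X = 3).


P(X=3) = C(5,3) * p^3 * (1-p)^2
= 10 * 729/1000 * 1/100
= 729/10000

729/10000


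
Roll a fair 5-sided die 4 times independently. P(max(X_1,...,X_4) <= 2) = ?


P(max <= 2) = P(all X_i <= 2) = (P(X_1 <= 2))^4
= (2/5)^4 = 16/625

16/625


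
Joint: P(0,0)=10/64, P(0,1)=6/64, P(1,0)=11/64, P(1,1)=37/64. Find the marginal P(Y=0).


P(Y=0) = P(0,0)+P(1,0) = 10/64 + 11/64 = 21/64

21/64


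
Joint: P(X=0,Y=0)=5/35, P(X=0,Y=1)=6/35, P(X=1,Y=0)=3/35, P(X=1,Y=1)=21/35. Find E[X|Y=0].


P(Y=0) = 8/35
E[X|Y=0] = (0*5 + 1*3)/8 = 3/8

3/8


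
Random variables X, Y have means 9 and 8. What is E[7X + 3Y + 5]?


E[7X + 3Y + 5] = 7*E[X] + 3*E[Y] + 5
= (7)*(9) + (3)*(8) + (5)
= 63 + 24 + 5 = 92

92


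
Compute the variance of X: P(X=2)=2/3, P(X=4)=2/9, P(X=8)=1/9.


E[X] = 28/9, E[X^2] = 40/3
Var(X) = E[X^2] - (E[X])^2 = 40/3 - (28/9)^2 = 296/81

296/81


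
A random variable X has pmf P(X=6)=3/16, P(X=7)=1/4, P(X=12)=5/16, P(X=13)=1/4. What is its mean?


E[X] = sum(x * P(x))
= 6*3/16 + 7*1/4 + 12*5/16 + 13*1/4
= 79/8

79/8


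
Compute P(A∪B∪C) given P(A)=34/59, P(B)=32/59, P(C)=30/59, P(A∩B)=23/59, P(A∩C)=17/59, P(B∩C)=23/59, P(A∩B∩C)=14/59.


P(A∪B∪C) = P(A)+P(B)+P(C) - P(AB)-P(AC)-P(BC) + P(ABC)
= 34/59+32/59+30/59 - 23/59-17/59-23/59 + 14/59
= 47/59

47/59


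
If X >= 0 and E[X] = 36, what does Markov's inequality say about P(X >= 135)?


Markov: P(X >= a) <= E[X]/a
P(X >= 135) <= 36/135 = 4/15

4/15


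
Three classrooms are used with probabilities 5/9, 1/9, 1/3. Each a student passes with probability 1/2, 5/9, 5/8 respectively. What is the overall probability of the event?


P(A) = P(A|B1)P(B1) + P(A|B2)P(B2) + P(A|B3)P(B3)
= 1/2*5/9 + 5/9*1/9 + 5/8*1/3
= 5/18 + 5/81 + 5/24 = 355/648

355/648


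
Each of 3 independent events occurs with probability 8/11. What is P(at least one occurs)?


P(at least one) = 1 - P(none)
P(none) = (1 - 8/11)^3 = (3/11)^3 = 27/1331
P(at least one) = 1 - 27/1331 = 1304/1331

1304/1331


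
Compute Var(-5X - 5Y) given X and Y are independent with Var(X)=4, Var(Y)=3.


Independence => Cov(X,Y)=0
Var(-5X - 5Y) = (-5)^2*Var(X) + (-5)^2*Var(Y)
= 25*4 + 25*3 = 175

175


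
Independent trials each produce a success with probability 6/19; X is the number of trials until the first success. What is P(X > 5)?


P(X > 5) = P(first 5 trials all fail) = (1-p)^5 = (13/19)^5 = 371293/2476099

371293/2476099


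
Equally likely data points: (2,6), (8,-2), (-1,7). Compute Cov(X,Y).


E[X]=3, E[Y]=11/3, E[XY]=-11/3
Cov(X,Y) = E[XY] - E[X]E[Y] = -11/3 - 3*11/3 = -44/3

-44/3


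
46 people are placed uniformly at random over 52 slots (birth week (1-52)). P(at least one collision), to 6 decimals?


P(all different) = prod((52-i)/52 for i=0..45) = 0.000000
P(at least one match) = 1 - 0.000000 = 1.000000

1.000000


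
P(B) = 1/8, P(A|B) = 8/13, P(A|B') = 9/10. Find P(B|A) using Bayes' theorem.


P(A) = P(A|B)P(B) + P(A|B')P(B') = 8/13*1/8 + 9/10*7/8 = 899/1040
P(B|A) = P(A|B)P(B)/P(A) = (1/13)/(899/1040) = 80/899

80/899


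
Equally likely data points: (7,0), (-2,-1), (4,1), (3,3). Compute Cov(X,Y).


E[X]=3, E[Y]=3/4, E[XY]=15/4
Cov(X,Y) = E[XY] - E[X]E[Y] = 15/4 - 3*3/4 = 3/2

3/2


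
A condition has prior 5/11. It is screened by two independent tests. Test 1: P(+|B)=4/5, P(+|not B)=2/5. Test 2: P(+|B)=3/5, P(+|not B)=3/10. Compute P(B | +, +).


After test 1: P(+) = 4/5*5/11 + 2/5*6/11 = 32/55
P(B|+) = (4/11)/(32/55) = 5/8
After test 2 (use post1 as new prior): P(+) = 3/5*5/8 + 3/10*3/8 = 39/80
P(B|+,+) = (3/8)/(39/80) = 10/13

10/13


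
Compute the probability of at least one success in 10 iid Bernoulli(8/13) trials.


P(at least one) = 1 - P(none)
P(none) = (1 - 8/13)^10 = (5/13)^10 = 9765625/137858491849
P(at least one) = 1 - 9765625/137858491849 = 137848726224/137858491849

137848726224/137858491849


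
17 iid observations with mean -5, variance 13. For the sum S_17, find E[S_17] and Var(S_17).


E[S_n] = n*mu = 17*-5 = -85
Var(S_n) = n*sigma^2 = 17*13 = 221

E[S_17]=-85, Var(S_17)=221


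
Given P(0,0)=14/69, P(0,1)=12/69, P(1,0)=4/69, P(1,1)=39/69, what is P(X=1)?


P(X=1) = P(1,0)+P(1,1) = 4/69 + 39/69 = 43/69

43/69


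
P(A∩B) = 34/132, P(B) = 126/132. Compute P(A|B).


P(A|B) = P(A∩B)/P(B) = (34/132)/(126/132) = 34/126 = 17/63

17/63


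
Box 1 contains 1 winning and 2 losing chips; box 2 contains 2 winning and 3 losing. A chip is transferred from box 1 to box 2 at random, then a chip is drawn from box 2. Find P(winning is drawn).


P(transfer winning) = 1/3; P(transfer losing) = 2/3
If winning transferred: Urn II has 3 winning of 6, so P(winning|winning moved) = 1/2
If losing transferred: Urn II has 2 winning of 6, so P(winning|losing moved) = 1/3
By total probability: P(winning) = 1/3*1/2 + 2/3*1/3 = 7/18

7/18


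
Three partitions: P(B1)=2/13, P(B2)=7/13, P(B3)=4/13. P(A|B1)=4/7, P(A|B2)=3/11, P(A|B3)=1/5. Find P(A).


P(A) = P(A|B1)P(B1) + P(A|B2)P(B2) + P(A|B3)P(B3)
= 4/7*2/13 + 3/11*7/13 + 1/5*4/13
= 8/91 + 21/143 + 4/65 = 1483/5005

1483/5005


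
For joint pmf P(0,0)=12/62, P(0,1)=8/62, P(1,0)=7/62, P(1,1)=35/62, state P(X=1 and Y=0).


Read from table: P(X=1, Y=0) = 7/62

7/62


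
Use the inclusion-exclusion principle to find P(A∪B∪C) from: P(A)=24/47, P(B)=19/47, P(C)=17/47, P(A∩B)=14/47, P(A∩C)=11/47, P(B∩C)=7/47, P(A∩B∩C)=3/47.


P(A∪B∪C) = P(A)+P(B)+P(C) - P(AB)-P(AC)-P(BC) + P(ABC)
= 24/47+19/47+17/47 - 14/47-11/47-7/47 + 3/47
= 31/47

31/47


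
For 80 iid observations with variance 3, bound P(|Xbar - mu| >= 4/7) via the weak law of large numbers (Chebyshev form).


Var(Xbar) = Var(X)/n = 3/80
Chebyshev: P(|Xbar-mu| >= 4/7) <= Var(Xbar)/(4/7)^2 = (3/80)/(16/49) = 147/1280

147/1280


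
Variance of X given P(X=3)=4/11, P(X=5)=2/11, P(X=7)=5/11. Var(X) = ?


E[X] = 57/11, E[X^2] = 331/11
Var(X) = E[X^2] - (E[X])^2 = 331/11 - (57/11)^2 = 392/121

392/121


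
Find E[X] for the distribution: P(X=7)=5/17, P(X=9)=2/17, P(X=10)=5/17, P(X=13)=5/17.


E[X] = sum(x * P(x))
= 7*5/17 + 9*2/17 + 10*5/17 + 13*5/17
= 168/17

168/17


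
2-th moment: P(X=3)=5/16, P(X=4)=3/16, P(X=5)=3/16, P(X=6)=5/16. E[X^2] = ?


E[X^2] = sum(x^2 * P(x))
= 9*5/16 + 16*3/16 + 25*3/16 + 36*5/16
= 87/4

87/4


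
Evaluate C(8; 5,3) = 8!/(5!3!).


8! = 40320
Denominator: 5!=120 * 3!=6
Coefficient = 40320 / 720 = 56

56


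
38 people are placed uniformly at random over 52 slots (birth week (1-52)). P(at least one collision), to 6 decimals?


P(all different) = prod((52-i)/52 for i=0..37) = 0.000000
P(at least one match) = 1 - 0.000000 = 1.000000

1.000000


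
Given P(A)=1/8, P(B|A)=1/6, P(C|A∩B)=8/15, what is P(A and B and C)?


P(A∩B∩C) = P(A) * P(B|A) * P(C|A∩B)
= 1/8 * 1/6 * 8/15
= 1/48 * 8/15 = 1/90

1/90


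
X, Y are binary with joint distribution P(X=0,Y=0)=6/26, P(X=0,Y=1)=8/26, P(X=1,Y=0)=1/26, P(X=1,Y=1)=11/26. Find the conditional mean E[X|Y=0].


P(Y=0) = 7/26
E[X|Y=0] = (0*6 + 1*1)/7 = 1/7

1/7


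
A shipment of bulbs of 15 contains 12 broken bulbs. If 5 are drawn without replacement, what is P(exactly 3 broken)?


P(X=3) = C(12,3)*C(3,2) / C(15,5)
= 220*3 / 3003
= 660/3003 = 20/91

20/91


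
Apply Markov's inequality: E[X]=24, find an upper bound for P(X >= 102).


Markov: P(X >= a) <= E[X]/a
P(X >= 102) <= 24/102 = 4/17

4/17


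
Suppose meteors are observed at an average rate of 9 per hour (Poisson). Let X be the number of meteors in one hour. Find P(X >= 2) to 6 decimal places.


P(X>=2) = 1 - P(X<=1) = 1 - (e^(-9)*9^0/0! + e^(-9)*9^1/1!)
≈ 1 - (0.0001234098 + 0.0011106882)
= 1 - 0.0012340980 = 0.9987659020
≈ 0.998766

0.998766


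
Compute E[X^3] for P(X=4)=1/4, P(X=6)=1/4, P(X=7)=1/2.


E[X^3] = sum(g(x)*P(x))
= 64*1/4 + 216*1/4 + 343*1/2
= 483/2

483/2


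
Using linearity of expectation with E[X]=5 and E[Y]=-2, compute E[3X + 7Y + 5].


E[3X + 7Y + 5] = 3*E[X] + 7*E[Y] + 5
= (3)*(5) + (7)*(-2) + (5)
= 15 - 14 + 5 = 6

6


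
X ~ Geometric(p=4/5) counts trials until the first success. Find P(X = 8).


P(X=8) = (1-p)^7 * p = (1/5)^7 * 4/5
= 1/78125 * 4/5 = 4/390625

4/390625


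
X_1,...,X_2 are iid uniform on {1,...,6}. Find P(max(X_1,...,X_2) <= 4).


P(max <= 4) = P(all X_i <= 4) = (P(X_1 <= 4))^2
= (4/6)^2 = (2/3)^2 = 4/9

4/9


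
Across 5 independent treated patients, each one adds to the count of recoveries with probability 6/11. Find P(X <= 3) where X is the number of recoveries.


P(X<=3) = P(X=0) + P(X=1) + P(X=2) + P(X=3)
= 3125/161051 + 18750/161051 + 45000/161051 + 54000/161051
= 120875/161051

120875/161051


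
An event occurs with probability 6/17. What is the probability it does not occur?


P(A') = 1 - P(A) = 1 - 6/17 = 11/17

11/17


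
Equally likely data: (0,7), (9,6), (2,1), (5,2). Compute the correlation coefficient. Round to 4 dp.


Cov(X,Y) = 0.5000, Var(X) = 11.5000, Var(Y) = 6.5000
rho = Cov/(sqrt(VarX)*sqrt(VarY)) = 0.0578

0.0578


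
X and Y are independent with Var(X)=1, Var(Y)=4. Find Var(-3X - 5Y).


Independence => Cov(X,Y)=0
Var(-3X - 5Y) = (-3)^2*Var(X) + (-5)^2*Var(Y)
= 9*1 + 25*4 = 109

109


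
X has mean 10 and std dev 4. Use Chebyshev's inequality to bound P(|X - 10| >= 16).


k = 16/4 = 4
Chebyshev: P(|X-mu| >= k*sigma) <= 1/k^2 = 1/4^2 = 1/16

1/16


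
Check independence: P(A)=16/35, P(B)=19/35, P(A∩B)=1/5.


P(A)*P(B) = 16/35*19/35 = 304/1225
P(A∩B) = 1/5 != 304/1225, so not independent

No, A and B are not independent


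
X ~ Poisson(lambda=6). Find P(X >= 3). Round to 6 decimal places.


P(X>=3) = 1 - P(X<=2) = 1 - (e^(-6)*6^0/0! + e^(-6)*6^1/1! + e^(-6)*6^2/2!)
≈ 1 - (0.0024787522 + 0.0148725131 + 0.0446175392)
= 1 - 0.0619688045 = 0.9380311955
≈ 0.938031

0.938031


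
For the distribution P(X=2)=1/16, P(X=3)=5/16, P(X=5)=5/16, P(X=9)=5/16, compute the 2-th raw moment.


E[X^2] = sum(x^2 * P(x))
= 4*1/16 + 9*5/16 + 25*5/16 + 81*5/16
= 579/16

579/16


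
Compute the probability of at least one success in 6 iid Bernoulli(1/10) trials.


P(at least one) = 1 - P(none)
P(none) = (1 - 1/10)^6 = (9/10)^6 = 531441/1000000
P(at least one) = 1 - 531441/1000000 = 468559/1000000

468559/1000000


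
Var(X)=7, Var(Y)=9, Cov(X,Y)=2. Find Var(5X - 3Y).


Var(5X - 3Y) = 5^2*Var(X) + (-3)^2*Var(Y) + 2*5*(-3)*Cov(X,Y)
= 25*7 + 9*9 - 30*2
= 175 + 81 - 60 = 196

196


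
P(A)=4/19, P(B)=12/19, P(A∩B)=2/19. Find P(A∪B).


P(A∪B) = P(A) + P(B) - P(A∩B)
= 4/19 + 12/19 - 2/19 = 14/19

14/19


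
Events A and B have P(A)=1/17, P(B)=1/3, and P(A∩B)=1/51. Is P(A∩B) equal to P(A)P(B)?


P(A)*P(B) = 1/17*1/3 = 1/51
P(A∩B) = 1/51, which equals P(A)P(B), so independent

Yes, A and B are independent


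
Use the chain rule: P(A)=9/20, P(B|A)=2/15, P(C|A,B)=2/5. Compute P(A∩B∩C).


P(A∩B∩C) = P(A) * P(B|A) * P(C|A∩B)
= 9/20 * 2/15 * 2/5
= 3/50 * 2/5 = 3/125

3/125


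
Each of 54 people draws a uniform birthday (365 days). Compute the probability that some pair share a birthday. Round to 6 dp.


P(all different) = prod((365-i)/365 for i=0..53) = 0.016123
P(at least one match) = 1 - 0.016123 = 0.983877

0.983877


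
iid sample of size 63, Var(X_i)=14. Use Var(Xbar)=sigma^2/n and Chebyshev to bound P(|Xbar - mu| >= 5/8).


Var(Xbar) = Var(X)/n = 14/63
Chebyshev: P(|Xbar-mu| >= 5/8) <= Var(Xbar)/(5/8)^2 = (2/9)/(25/64) = 128/225

128/225


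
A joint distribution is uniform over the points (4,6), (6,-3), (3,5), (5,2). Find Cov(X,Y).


E[X]=9/2, E[Y]=5/2, E[XY]=31/4
Cov(X,Y) = E[XY] - E[X]E[Y] = 31/4 - 9/2*5/2 = -7/2

-7/2


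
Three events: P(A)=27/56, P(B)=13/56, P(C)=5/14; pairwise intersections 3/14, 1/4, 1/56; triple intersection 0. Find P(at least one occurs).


P(A∪B∪C) = P(A)+P(B)+P(C) - P(AB)-P(AC)-P(BC) + P(ABC)
= 27/56+13/56+5/14 - 3/14-1/4-1/56 + 0
= 33/56

33/56


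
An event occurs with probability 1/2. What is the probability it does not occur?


P(A') = 1 - P(A) = 1 - 1/2 = 1/2

1/2


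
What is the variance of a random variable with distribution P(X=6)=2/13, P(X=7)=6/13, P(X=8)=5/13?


E[X] = 94/13, E[X^2] = 686/13
Var(X) = E[X^2] - (E[X])^2 = 686/13 - (94/13)^2 = 82/169

82/169


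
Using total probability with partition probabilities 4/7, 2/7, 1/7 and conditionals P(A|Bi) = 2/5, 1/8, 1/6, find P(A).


P(A) = P(A|B1)P(B1) + P(A|B2)P(B2) + P(A|B3)P(B3)
= 2/5*4/7 + 1/8*2/7 + 1/6*1/7
= 8/35 + 1/28 + 1/42 = 121/420

121/420


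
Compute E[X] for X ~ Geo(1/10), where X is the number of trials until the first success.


For geometric (trials until first success), E[X] = 1/p = 1/(1/10) = 10

10


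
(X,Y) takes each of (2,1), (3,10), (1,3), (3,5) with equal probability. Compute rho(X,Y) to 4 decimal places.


Cov(X,Y) = 1.8125, Var(X) = 0.6875, Var(Y) = 11.1875
rho = Cov/(sqrt(VarX)*sqrt(VarY)) = 0.6535

0.6535


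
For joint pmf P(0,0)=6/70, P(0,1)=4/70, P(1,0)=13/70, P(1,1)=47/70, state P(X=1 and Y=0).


Read from table: P(X=1, Y=0) = 13/70

13/70


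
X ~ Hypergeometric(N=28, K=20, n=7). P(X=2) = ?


P(X=2) = C(20,2)*C(8,5) / C(28,7)
= 190*56 / 1184040
= 10640/1184040 = 266/29601

266/29601


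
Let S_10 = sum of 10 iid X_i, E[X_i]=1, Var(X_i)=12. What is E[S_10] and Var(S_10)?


E[S_n] = n*mu = 10*1 = 10
Var(S_n) = n*sigma^2 = 10*12 = 120

E[S_10]=10, Var(S_10)=120


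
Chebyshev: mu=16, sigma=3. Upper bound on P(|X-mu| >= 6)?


k = 6/3 = 2
Chebyshev: P(|X-mu| >= k*sigma) <= 1/k^2 = 1/2^2 = 1/4

1/4


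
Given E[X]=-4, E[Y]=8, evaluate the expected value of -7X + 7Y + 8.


E[-7X + 7Y + 8] = -7*E[X] + 7*E[Y] + 8
= (-7)*(-4) + (7)*(8) + (8)
= 28 + 56 + 8 = 92

92


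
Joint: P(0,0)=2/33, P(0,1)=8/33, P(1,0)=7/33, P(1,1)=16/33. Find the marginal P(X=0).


P(X=0) = P(0,0)+P(0,1) = 2/33 + 8/33 = 10/33

10/33


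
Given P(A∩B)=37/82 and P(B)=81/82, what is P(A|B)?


P(A|B) = P(A∩B)/P(B) = (37/82)/(81/82) = 37/81

37/81


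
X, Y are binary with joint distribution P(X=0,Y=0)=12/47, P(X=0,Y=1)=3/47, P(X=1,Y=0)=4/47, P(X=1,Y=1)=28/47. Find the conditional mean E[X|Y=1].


P(Y=1) = 31/47
E[X|Y=1] = (0*3 + 1*28)/31 = 28/31

28/31


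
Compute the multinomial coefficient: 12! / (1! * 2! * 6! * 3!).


12! = 479001600
Denominator: 1!=1 * 2!=2 * 6!=720 * 3!=6
Coefficient = 479001600 / 8640 = 55440

55440


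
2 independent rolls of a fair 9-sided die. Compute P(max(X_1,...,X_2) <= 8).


P(max <= 8) = P(all X_i <= 8) = (P(X_1 <= 8))^2
= (8/9)^2 = 64/81

64/81


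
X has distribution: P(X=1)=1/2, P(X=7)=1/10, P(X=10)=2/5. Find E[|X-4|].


E[|X-4|] = sum(g(x)*P(x))
= 3*1/2 + 3*1/10 + 6*2/5
= 21/5

21/5


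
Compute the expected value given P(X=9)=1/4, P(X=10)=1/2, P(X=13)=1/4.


E[X] = sum(x * P(x))
= 9*1/4 + 10*1/2 + 13*1/4
= 21/2

21/2


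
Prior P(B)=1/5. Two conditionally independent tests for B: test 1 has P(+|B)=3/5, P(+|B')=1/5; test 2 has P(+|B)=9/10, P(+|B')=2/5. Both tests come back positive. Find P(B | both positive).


After test 1: P(+) = 3/5*1/5 + 1/5*4/5 = 7/25
P(B|+) = (3/25)/(7/25) = 3/7
After test 2 (use post1 as new prior): P(+) = 9/10*3/7 + 2/5*4/7 = 43/70
P(B|+,+) = (27/70)/(43/70) = 27/43

27/43


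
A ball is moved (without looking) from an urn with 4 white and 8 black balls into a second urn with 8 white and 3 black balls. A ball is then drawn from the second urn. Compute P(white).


P(transfer white) = 4/12 = 1/3; P(transfer black) = 2/3
If white transferred: Urn II has 9 white of 12, so P(white|white moved) = 3/4
If black transferred: Urn II has 8 white of 12, so P(white|black moved) = 2/3
By total probability: P(white) = 1/3*3/4 + 2/3*2/3 = 25/36

25/36
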